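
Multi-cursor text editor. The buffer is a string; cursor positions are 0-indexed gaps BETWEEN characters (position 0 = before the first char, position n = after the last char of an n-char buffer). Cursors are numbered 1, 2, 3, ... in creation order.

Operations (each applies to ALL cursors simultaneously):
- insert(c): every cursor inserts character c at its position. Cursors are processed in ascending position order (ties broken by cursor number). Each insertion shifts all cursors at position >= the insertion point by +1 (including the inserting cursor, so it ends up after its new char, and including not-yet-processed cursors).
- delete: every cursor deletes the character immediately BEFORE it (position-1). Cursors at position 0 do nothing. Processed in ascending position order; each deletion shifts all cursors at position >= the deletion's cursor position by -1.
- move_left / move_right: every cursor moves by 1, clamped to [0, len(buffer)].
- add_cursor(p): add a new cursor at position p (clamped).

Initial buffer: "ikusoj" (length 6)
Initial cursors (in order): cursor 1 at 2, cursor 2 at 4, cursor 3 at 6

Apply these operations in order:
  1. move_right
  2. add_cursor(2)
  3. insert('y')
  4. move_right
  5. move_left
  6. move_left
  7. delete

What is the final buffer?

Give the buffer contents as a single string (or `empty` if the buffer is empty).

After op 1 (move_right): buffer="ikusoj" (len 6), cursors c1@3 c2@5 c3@6, authorship ......
After op 2 (add_cursor(2)): buffer="ikusoj" (len 6), cursors c4@2 c1@3 c2@5 c3@6, authorship ......
After op 3 (insert('y')): buffer="ikyuysoyjy" (len 10), cursors c4@3 c1@5 c2@8 c3@10, authorship ..4.1..2.3
After op 4 (move_right): buffer="ikyuysoyjy" (len 10), cursors c4@4 c1@6 c2@9 c3@10, authorship ..4.1..2.3
After op 5 (move_left): buffer="ikyuysoyjy" (len 10), cursors c4@3 c1@5 c2@8 c3@9, authorship ..4.1..2.3
After op 6 (move_left): buffer="ikyuysoyjy" (len 10), cursors c4@2 c1@4 c2@7 c3@8, authorship ..4.1..2.3
After op 7 (delete): buffer="iyysjy" (len 6), cursors c4@1 c1@2 c2@4 c3@4, authorship .41..3

Answer: iyysjy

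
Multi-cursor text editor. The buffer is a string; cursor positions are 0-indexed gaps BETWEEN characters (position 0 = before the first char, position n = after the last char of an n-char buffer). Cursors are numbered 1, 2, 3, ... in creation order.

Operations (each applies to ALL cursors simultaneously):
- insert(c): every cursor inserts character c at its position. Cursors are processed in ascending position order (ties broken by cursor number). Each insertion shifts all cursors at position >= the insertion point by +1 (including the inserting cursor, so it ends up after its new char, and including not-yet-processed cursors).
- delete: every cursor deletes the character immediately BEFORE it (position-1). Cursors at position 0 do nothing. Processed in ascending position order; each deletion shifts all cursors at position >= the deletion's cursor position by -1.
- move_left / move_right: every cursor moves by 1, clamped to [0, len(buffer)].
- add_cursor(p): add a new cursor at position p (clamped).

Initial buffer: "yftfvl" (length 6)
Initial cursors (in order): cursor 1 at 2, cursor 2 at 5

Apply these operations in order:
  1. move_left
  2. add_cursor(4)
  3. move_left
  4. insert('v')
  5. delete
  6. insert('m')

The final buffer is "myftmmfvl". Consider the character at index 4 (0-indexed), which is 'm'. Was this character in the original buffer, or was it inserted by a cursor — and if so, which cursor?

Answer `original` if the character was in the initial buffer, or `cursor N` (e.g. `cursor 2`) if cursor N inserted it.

Answer: cursor 2

Derivation:
After op 1 (move_left): buffer="yftfvl" (len 6), cursors c1@1 c2@4, authorship ......
After op 2 (add_cursor(4)): buffer="yftfvl" (len 6), cursors c1@1 c2@4 c3@4, authorship ......
After op 3 (move_left): buffer="yftfvl" (len 6), cursors c1@0 c2@3 c3@3, authorship ......
After op 4 (insert('v')): buffer="vyftvvfvl" (len 9), cursors c1@1 c2@6 c3@6, authorship 1...23...
After op 5 (delete): buffer="yftfvl" (len 6), cursors c1@0 c2@3 c3@3, authorship ......
After op 6 (insert('m')): buffer="myftmmfvl" (len 9), cursors c1@1 c2@6 c3@6, authorship 1...23...
Authorship (.=original, N=cursor N): 1 . . . 2 3 . . .
Index 4: author = 2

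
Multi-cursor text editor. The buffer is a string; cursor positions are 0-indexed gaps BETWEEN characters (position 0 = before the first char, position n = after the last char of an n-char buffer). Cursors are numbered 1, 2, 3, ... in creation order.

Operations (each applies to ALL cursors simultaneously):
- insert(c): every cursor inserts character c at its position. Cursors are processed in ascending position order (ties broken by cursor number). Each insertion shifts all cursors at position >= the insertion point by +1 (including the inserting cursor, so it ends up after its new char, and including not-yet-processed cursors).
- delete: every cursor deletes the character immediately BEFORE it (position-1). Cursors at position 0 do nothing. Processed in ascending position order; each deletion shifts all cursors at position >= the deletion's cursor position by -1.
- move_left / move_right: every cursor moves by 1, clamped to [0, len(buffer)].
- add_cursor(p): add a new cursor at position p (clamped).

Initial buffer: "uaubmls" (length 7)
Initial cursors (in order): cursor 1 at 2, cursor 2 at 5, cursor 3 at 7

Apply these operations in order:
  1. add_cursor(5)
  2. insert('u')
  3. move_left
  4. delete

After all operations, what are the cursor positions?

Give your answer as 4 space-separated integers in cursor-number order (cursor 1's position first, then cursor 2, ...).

Answer: 1 4 6 4

Derivation:
After op 1 (add_cursor(5)): buffer="uaubmls" (len 7), cursors c1@2 c2@5 c4@5 c3@7, authorship .......
After op 2 (insert('u')): buffer="uauubmuulsu" (len 11), cursors c1@3 c2@8 c4@8 c3@11, authorship ..1...24..3
After op 3 (move_left): buffer="uauubmuulsu" (len 11), cursors c1@2 c2@7 c4@7 c3@10, authorship ..1...24..3
After op 4 (delete): buffer="uuubulu" (len 7), cursors c1@1 c2@4 c4@4 c3@6, authorship .1..4.3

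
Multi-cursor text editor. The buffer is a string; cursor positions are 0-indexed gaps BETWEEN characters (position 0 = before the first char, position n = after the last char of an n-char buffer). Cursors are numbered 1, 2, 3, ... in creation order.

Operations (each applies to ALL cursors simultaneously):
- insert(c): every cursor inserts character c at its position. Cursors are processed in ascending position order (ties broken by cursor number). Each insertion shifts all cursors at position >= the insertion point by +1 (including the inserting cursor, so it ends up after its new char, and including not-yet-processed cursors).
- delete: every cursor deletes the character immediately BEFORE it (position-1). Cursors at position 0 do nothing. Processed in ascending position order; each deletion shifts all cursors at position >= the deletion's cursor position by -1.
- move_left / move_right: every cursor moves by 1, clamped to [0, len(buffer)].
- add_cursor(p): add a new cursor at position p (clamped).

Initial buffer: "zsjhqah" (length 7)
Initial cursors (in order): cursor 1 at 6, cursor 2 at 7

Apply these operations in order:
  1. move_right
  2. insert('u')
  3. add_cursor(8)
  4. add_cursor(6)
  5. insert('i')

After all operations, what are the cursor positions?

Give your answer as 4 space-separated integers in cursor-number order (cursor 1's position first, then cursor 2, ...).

Answer: 13 13 10 7

Derivation:
After op 1 (move_right): buffer="zsjhqah" (len 7), cursors c1@7 c2@7, authorship .......
After op 2 (insert('u')): buffer="zsjhqahuu" (len 9), cursors c1@9 c2@9, authorship .......12
After op 3 (add_cursor(8)): buffer="zsjhqahuu" (len 9), cursors c3@8 c1@9 c2@9, authorship .......12
After op 4 (add_cursor(6)): buffer="zsjhqahuu" (len 9), cursors c4@6 c3@8 c1@9 c2@9, authorship .......12
After op 5 (insert('i')): buffer="zsjhqaihuiuii" (len 13), cursors c4@7 c3@10 c1@13 c2@13, authorship ......4.13212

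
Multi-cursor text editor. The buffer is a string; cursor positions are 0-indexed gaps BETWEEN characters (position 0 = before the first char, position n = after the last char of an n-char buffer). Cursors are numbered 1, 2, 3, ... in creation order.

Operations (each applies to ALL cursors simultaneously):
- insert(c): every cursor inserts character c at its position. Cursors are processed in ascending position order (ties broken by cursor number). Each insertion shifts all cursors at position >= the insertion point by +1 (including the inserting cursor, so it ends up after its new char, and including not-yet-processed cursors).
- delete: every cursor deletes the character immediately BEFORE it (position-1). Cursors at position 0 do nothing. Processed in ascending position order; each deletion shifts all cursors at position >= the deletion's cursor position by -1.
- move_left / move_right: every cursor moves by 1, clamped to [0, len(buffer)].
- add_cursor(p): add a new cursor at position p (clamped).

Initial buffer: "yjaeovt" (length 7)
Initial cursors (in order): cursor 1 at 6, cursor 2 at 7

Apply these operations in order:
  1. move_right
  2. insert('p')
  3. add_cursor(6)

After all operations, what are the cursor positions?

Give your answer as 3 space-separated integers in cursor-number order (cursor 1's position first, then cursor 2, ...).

Answer: 9 9 6

Derivation:
After op 1 (move_right): buffer="yjaeovt" (len 7), cursors c1@7 c2@7, authorship .......
After op 2 (insert('p')): buffer="yjaeovtpp" (len 9), cursors c1@9 c2@9, authorship .......12
After op 3 (add_cursor(6)): buffer="yjaeovtpp" (len 9), cursors c3@6 c1@9 c2@9, authorship .......12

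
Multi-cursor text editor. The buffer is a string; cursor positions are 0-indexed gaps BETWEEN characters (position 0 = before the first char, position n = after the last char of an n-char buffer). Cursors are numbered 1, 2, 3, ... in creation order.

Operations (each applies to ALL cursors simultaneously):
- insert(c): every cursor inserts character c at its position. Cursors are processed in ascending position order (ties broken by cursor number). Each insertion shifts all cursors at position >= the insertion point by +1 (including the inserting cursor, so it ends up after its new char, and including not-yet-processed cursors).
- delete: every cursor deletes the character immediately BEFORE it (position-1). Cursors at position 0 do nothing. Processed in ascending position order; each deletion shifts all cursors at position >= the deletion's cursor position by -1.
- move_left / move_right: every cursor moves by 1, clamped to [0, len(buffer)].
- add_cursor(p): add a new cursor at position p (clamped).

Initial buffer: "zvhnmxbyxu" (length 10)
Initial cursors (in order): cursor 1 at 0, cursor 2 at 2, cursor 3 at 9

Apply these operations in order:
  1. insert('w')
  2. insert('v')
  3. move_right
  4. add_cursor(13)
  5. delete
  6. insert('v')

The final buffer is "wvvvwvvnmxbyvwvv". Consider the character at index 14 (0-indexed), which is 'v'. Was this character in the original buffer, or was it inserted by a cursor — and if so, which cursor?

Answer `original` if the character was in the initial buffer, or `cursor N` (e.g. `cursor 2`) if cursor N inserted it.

Answer: cursor 3

Derivation:
After op 1 (insert('w')): buffer="wzvwhnmxbyxwu" (len 13), cursors c1@1 c2@4 c3@12, authorship 1..2.......3.
After op 2 (insert('v')): buffer="wvzvwvhnmxbyxwvu" (len 16), cursors c1@2 c2@6 c3@15, authorship 11..22.......33.
After op 3 (move_right): buffer="wvzvwvhnmxbyxwvu" (len 16), cursors c1@3 c2@7 c3@16, authorship 11..22.......33.
After op 4 (add_cursor(13)): buffer="wvzvwvhnmxbyxwvu" (len 16), cursors c1@3 c2@7 c4@13 c3@16, authorship 11..22.......33.
After op 5 (delete): buffer="wvvwvnmxbywv" (len 12), cursors c1@2 c2@5 c4@10 c3@12, authorship 11.22.....33
After op 6 (insert('v')): buffer="wvvvwvvnmxbyvwvv" (len 16), cursors c1@3 c2@7 c4@13 c3@16, authorship 111.222.....4333
Authorship (.=original, N=cursor N): 1 1 1 . 2 2 2 . . . . . 4 3 3 3
Index 14: author = 3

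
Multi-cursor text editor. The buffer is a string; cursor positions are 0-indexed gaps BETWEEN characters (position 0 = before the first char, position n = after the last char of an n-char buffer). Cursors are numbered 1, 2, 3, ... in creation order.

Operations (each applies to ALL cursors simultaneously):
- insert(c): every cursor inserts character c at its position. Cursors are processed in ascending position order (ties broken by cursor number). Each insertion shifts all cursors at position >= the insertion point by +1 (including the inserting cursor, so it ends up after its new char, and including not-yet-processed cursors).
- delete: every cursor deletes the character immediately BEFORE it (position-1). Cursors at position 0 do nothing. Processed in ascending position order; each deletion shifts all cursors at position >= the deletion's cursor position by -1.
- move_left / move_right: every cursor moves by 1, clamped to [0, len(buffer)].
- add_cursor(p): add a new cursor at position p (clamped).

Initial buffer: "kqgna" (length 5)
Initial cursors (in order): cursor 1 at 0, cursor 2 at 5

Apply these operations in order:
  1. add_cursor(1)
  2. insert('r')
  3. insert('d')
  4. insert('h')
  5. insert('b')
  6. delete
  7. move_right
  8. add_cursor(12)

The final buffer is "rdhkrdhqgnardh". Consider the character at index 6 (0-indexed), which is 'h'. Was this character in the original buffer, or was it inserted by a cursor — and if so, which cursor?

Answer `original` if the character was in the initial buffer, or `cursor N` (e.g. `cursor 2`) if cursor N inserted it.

After op 1 (add_cursor(1)): buffer="kqgna" (len 5), cursors c1@0 c3@1 c2@5, authorship .....
After op 2 (insert('r')): buffer="rkrqgnar" (len 8), cursors c1@1 c3@3 c2@8, authorship 1.3....2
After op 3 (insert('d')): buffer="rdkrdqgnard" (len 11), cursors c1@2 c3@5 c2@11, authorship 11.33....22
After op 4 (insert('h')): buffer="rdhkrdhqgnardh" (len 14), cursors c1@3 c3@7 c2@14, authorship 111.333....222
After op 5 (insert('b')): buffer="rdhbkrdhbqgnardhb" (len 17), cursors c1@4 c3@9 c2@17, authorship 1111.3333....2222
After op 6 (delete): buffer="rdhkrdhqgnardh" (len 14), cursors c1@3 c3@7 c2@14, authorship 111.333....222
After op 7 (move_right): buffer="rdhkrdhqgnardh" (len 14), cursors c1@4 c3@8 c2@14, authorship 111.333....222
After op 8 (add_cursor(12)): buffer="rdhkrdhqgnardh" (len 14), cursors c1@4 c3@8 c4@12 c2@14, authorship 111.333....222
Authorship (.=original, N=cursor N): 1 1 1 . 3 3 3 . . . . 2 2 2
Index 6: author = 3

Answer: cursor 3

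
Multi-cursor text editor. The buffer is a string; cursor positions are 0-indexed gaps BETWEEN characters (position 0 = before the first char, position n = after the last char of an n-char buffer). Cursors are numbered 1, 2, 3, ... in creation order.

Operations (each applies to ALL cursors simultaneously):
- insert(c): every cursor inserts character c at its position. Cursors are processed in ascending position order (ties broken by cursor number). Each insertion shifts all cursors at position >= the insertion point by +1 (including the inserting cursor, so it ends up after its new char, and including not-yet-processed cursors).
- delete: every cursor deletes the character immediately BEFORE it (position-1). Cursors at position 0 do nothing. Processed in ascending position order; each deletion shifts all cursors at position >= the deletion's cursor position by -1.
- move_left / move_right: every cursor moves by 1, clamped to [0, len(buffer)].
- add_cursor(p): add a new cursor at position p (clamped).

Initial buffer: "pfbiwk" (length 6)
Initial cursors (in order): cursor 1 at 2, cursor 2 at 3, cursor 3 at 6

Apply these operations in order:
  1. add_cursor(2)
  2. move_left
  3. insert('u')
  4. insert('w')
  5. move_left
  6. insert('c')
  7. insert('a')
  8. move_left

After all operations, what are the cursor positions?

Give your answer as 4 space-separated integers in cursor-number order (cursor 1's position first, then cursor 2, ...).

Answer: 7 12 19 7

Derivation:
After op 1 (add_cursor(2)): buffer="pfbiwk" (len 6), cursors c1@2 c4@2 c2@3 c3@6, authorship ......
After op 2 (move_left): buffer="pfbiwk" (len 6), cursors c1@1 c4@1 c2@2 c3@5, authorship ......
After op 3 (insert('u')): buffer="puufubiwuk" (len 10), cursors c1@3 c4@3 c2@5 c3@9, authorship .14.2...3.
After op 4 (insert('w')): buffer="puuwwfuwbiwuwk" (len 14), cursors c1@5 c4@5 c2@8 c3@13, authorship .1414.22...33.
After op 5 (move_left): buffer="puuwwfuwbiwuwk" (len 14), cursors c1@4 c4@4 c2@7 c3@12, authorship .1414.22...33.
After op 6 (insert('c')): buffer="puuwccwfucwbiwucwk" (len 18), cursors c1@6 c4@6 c2@10 c3@16, authorship .141144.222...333.
After op 7 (insert('a')): buffer="puuwccaawfucawbiwucawk" (len 22), cursors c1@8 c4@8 c2@13 c3@20, authorship .14114144.2222...3333.
After op 8 (move_left): buffer="puuwccaawfucawbiwucawk" (len 22), cursors c1@7 c4@7 c2@12 c3@19, authorship .14114144.2222...3333.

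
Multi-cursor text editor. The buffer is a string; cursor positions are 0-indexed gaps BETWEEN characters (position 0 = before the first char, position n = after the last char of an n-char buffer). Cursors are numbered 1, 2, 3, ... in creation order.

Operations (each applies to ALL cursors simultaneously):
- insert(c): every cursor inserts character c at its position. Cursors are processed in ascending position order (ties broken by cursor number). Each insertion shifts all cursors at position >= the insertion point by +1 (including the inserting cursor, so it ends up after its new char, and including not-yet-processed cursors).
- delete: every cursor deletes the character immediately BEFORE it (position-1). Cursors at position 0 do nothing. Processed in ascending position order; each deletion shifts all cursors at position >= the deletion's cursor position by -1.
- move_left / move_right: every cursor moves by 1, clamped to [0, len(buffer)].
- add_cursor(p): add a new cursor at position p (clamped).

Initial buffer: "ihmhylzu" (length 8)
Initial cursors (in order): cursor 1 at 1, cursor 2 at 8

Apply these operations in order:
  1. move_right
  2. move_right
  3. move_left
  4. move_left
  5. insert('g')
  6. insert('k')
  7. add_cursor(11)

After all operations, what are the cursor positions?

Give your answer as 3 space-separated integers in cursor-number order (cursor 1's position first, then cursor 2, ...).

Answer: 3 10 11

Derivation:
After op 1 (move_right): buffer="ihmhylzu" (len 8), cursors c1@2 c2@8, authorship ........
After op 2 (move_right): buffer="ihmhylzu" (len 8), cursors c1@3 c2@8, authorship ........
After op 3 (move_left): buffer="ihmhylzu" (len 8), cursors c1@2 c2@7, authorship ........
After op 4 (move_left): buffer="ihmhylzu" (len 8), cursors c1@1 c2@6, authorship ........
After op 5 (insert('g')): buffer="ighmhylgzu" (len 10), cursors c1@2 c2@8, authorship .1.....2..
After op 6 (insert('k')): buffer="igkhmhylgkzu" (len 12), cursors c1@3 c2@10, authorship .11.....22..
After op 7 (add_cursor(11)): buffer="igkhmhylgkzu" (len 12), cursors c1@3 c2@10 c3@11, authorship .11.....22..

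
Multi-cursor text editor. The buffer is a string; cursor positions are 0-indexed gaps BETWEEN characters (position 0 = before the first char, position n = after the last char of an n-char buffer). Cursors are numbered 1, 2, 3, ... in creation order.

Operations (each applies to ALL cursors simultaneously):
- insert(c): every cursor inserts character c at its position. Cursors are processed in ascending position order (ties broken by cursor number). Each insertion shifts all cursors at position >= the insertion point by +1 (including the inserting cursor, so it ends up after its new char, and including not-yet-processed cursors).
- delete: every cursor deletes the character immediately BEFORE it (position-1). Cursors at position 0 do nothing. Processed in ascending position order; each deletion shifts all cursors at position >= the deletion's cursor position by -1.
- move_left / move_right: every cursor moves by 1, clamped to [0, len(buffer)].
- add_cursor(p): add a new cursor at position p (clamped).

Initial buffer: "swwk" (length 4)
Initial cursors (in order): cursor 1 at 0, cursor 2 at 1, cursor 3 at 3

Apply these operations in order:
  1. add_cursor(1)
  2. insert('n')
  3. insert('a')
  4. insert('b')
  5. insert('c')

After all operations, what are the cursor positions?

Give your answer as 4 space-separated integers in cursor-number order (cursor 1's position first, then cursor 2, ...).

Answer: 4 13 19 13

Derivation:
After op 1 (add_cursor(1)): buffer="swwk" (len 4), cursors c1@0 c2@1 c4@1 c3@3, authorship ....
After op 2 (insert('n')): buffer="nsnnwwnk" (len 8), cursors c1@1 c2@4 c4@4 c3@7, authorship 1.24..3.
After op 3 (insert('a')): buffer="nasnnaawwnak" (len 12), cursors c1@2 c2@7 c4@7 c3@11, authorship 11.2424..33.
After op 4 (insert('b')): buffer="nabsnnaabbwwnabk" (len 16), cursors c1@3 c2@10 c4@10 c3@15, authorship 111.242424..333.
After op 5 (insert('c')): buffer="nabcsnnaabbccwwnabck" (len 20), cursors c1@4 c2@13 c4@13 c3@19, authorship 1111.24242424..3333.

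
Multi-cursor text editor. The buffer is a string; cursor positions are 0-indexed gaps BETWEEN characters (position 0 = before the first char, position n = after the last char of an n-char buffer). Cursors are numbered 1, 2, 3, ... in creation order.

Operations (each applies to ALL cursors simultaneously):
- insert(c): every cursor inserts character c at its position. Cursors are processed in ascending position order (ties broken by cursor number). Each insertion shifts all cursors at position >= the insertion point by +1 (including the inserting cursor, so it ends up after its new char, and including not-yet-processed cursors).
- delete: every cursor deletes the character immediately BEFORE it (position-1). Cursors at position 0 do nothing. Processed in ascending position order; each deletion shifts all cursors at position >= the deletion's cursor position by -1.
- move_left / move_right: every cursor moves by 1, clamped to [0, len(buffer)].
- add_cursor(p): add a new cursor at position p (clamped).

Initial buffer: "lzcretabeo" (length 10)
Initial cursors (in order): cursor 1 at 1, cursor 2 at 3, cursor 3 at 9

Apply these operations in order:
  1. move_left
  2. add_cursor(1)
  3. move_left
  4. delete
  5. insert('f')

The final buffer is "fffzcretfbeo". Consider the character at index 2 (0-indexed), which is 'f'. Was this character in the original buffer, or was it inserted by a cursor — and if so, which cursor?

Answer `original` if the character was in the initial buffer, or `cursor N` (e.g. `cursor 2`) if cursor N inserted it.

After op 1 (move_left): buffer="lzcretabeo" (len 10), cursors c1@0 c2@2 c3@8, authorship ..........
After op 2 (add_cursor(1)): buffer="lzcretabeo" (len 10), cursors c1@0 c4@1 c2@2 c3@8, authorship ..........
After op 3 (move_left): buffer="lzcretabeo" (len 10), cursors c1@0 c4@0 c2@1 c3@7, authorship ..........
After op 4 (delete): buffer="zcretbeo" (len 8), cursors c1@0 c2@0 c4@0 c3@5, authorship ........
After op 5 (insert('f')): buffer="fffzcretfbeo" (len 12), cursors c1@3 c2@3 c4@3 c3@9, authorship 124.....3...
Authorship (.=original, N=cursor N): 1 2 4 . . . . . 3 . . .
Index 2: author = 4

Answer: cursor 4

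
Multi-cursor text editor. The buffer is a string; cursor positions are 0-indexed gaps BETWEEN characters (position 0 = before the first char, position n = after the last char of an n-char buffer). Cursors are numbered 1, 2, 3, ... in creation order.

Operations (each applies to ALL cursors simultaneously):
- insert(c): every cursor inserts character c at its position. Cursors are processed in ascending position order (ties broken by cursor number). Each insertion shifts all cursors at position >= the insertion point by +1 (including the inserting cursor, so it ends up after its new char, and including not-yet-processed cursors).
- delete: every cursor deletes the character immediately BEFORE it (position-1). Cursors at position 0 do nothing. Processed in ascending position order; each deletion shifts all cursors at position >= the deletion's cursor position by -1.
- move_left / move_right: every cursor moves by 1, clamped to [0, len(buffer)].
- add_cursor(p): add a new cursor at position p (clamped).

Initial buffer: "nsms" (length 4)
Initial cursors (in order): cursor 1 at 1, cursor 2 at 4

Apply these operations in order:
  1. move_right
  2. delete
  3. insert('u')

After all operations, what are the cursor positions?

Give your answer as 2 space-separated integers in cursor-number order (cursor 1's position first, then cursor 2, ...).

Answer: 2 4

Derivation:
After op 1 (move_right): buffer="nsms" (len 4), cursors c1@2 c2@4, authorship ....
After op 2 (delete): buffer="nm" (len 2), cursors c1@1 c2@2, authorship ..
After op 3 (insert('u')): buffer="numu" (len 4), cursors c1@2 c2@4, authorship .1.2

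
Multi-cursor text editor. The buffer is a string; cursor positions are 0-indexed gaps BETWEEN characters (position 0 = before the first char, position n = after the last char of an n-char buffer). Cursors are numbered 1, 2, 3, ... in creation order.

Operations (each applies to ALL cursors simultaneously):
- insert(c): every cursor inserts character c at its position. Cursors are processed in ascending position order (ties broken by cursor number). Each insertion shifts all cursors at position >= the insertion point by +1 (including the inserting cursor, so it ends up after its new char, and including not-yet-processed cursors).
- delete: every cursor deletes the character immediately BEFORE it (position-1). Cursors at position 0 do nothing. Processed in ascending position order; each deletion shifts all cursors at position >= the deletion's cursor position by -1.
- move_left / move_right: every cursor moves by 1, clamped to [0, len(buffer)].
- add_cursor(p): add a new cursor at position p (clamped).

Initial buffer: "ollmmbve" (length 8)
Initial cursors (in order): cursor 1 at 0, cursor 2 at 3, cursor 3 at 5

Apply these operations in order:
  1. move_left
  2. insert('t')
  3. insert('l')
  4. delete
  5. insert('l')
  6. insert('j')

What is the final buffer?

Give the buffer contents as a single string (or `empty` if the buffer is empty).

Answer: tljoltljlmtljmbve

Derivation:
After op 1 (move_left): buffer="ollmmbve" (len 8), cursors c1@0 c2@2 c3@4, authorship ........
After op 2 (insert('t')): buffer="toltlmtmbve" (len 11), cursors c1@1 c2@4 c3@7, authorship 1..2..3....
After op 3 (insert('l')): buffer="tloltllmtlmbve" (len 14), cursors c1@2 c2@6 c3@10, authorship 11..22..33....
After op 4 (delete): buffer="toltlmtmbve" (len 11), cursors c1@1 c2@4 c3@7, authorship 1..2..3....
After op 5 (insert('l')): buffer="tloltllmtlmbve" (len 14), cursors c1@2 c2@6 c3@10, authorship 11..22..33....
After op 6 (insert('j')): buffer="tljoltljlmtljmbve" (len 17), cursors c1@3 c2@8 c3@13, authorship 111..222..333....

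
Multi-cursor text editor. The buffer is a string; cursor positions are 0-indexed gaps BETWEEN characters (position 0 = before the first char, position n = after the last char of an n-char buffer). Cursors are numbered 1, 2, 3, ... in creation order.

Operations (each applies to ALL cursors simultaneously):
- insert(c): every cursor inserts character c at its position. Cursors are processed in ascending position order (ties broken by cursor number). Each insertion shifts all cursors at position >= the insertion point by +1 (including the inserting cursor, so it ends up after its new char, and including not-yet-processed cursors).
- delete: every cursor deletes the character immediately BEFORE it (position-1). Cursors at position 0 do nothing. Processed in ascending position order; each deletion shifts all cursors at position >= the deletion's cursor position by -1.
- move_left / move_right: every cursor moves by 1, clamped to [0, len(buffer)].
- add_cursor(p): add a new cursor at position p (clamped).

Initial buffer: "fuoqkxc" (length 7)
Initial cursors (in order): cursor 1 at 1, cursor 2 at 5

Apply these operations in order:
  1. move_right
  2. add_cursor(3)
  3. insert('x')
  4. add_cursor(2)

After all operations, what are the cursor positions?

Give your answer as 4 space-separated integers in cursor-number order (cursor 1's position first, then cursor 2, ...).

After op 1 (move_right): buffer="fuoqkxc" (len 7), cursors c1@2 c2@6, authorship .......
After op 2 (add_cursor(3)): buffer="fuoqkxc" (len 7), cursors c1@2 c3@3 c2@6, authorship .......
After op 3 (insert('x')): buffer="fuxoxqkxxc" (len 10), cursors c1@3 c3@5 c2@9, authorship ..1.3...2.
After op 4 (add_cursor(2)): buffer="fuxoxqkxxc" (len 10), cursors c4@2 c1@3 c3@5 c2@9, authorship ..1.3...2.

Answer: 3 9 5 2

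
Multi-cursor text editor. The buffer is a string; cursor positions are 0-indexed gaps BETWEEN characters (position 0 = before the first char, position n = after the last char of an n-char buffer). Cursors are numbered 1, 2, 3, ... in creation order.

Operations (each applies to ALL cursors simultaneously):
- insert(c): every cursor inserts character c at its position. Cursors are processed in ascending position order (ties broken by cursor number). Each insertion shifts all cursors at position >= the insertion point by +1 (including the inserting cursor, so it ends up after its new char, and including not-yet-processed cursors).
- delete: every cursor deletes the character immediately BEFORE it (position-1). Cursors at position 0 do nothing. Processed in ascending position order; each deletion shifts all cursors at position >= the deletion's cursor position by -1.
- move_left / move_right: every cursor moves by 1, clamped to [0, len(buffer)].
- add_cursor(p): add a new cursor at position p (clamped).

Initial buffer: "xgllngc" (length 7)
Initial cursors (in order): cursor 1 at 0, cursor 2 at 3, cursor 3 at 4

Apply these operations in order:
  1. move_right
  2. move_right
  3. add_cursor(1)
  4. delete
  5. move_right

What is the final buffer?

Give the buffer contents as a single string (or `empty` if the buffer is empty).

After op 1 (move_right): buffer="xgllngc" (len 7), cursors c1@1 c2@4 c3@5, authorship .......
After op 2 (move_right): buffer="xgllngc" (len 7), cursors c1@2 c2@5 c3@6, authorship .......
After op 3 (add_cursor(1)): buffer="xgllngc" (len 7), cursors c4@1 c1@2 c2@5 c3@6, authorship .......
After op 4 (delete): buffer="llc" (len 3), cursors c1@0 c4@0 c2@2 c3@2, authorship ...
After op 5 (move_right): buffer="llc" (len 3), cursors c1@1 c4@1 c2@3 c3@3, authorship ...

Answer: llc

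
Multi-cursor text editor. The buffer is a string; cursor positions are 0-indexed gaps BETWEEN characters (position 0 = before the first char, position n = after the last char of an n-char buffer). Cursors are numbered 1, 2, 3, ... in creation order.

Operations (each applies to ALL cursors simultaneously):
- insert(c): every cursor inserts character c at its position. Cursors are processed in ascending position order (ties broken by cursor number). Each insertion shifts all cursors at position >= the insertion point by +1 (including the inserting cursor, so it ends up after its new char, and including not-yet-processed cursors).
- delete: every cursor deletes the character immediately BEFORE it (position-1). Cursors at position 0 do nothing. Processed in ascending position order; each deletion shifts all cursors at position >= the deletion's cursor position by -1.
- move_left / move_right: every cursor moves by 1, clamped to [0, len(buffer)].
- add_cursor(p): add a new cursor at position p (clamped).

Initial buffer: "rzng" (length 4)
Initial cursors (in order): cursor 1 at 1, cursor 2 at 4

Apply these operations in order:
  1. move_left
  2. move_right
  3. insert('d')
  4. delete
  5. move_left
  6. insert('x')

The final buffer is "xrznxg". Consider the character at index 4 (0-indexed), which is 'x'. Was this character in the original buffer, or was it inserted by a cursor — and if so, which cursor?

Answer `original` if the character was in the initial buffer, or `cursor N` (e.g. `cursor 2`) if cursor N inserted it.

After op 1 (move_left): buffer="rzng" (len 4), cursors c1@0 c2@3, authorship ....
After op 2 (move_right): buffer="rzng" (len 4), cursors c1@1 c2@4, authorship ....
After op 3 (insert('d')): buffer="rdzngd" (len 6), cursors c1@2 c2@6, authorship .1...2
After op 4 (delete): buffer="rzng" (len 4), cursors c1@1 c2@4, authorship ....
After op 5 (move_left): buffer="rzng" (len 4), cursors c1@0 c2@3, authorship ....
After op 6 (insert('x')): buffer="xrznxg" (len 6), cursors c1@1 c2@5, authorship 1...2.
Authorship (.=original, N=cursor N): 1 . . . 2 .
Index 4: author = 2

Answer: cursor 2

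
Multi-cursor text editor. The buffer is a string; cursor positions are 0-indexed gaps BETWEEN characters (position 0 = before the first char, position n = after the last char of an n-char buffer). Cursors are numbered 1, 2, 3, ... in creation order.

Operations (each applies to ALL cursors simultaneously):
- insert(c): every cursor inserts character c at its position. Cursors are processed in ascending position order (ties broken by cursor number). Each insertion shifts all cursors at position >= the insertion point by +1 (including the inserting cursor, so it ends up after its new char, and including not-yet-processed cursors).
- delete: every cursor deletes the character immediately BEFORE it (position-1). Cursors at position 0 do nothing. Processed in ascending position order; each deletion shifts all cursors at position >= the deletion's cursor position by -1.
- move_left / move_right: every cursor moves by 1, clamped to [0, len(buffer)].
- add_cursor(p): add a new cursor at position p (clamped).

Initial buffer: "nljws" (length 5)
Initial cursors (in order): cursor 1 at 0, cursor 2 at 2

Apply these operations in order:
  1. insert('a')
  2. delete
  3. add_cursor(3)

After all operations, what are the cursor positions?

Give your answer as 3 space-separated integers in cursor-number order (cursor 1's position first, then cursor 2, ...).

Answer: 0 2 3

Derivation:
After op 1 (insert('a')): buffer="anlajws" (len 7), cursors c1@1 c2@4, authorship 1..2...
After op 2 (delete): buffer="nljws" (len 5), cursors c1@0 c2@2, authorship .....
After op 3 (add_cursor(3)): buffer="nljws" (len 5), cursors c1@0 c2@2 c3@3, authorship .....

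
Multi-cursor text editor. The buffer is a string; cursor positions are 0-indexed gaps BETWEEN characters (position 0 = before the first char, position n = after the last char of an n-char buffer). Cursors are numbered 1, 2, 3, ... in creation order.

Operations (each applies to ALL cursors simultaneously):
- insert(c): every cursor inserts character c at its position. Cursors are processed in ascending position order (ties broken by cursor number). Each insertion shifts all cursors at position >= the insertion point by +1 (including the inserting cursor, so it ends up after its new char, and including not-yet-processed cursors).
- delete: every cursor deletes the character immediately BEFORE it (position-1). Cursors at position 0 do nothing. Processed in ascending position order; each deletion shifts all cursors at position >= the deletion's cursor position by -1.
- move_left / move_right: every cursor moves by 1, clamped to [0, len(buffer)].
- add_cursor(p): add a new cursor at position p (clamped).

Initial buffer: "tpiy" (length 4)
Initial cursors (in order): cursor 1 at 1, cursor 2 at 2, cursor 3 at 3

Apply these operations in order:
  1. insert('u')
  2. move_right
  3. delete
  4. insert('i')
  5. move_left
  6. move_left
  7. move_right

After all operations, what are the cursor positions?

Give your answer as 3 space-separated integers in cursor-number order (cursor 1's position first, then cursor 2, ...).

Answer: 2 4 6

Derivation:
After op 1 (insert('u')): buffer="tupuiuy" (len 7), cursors c1@2 c2@4 c3@6, authorship .1.2.3.
After op 2 (move_right): buffer="tupuiuy" (len 7), cursors c1@3 c2@5 c3@7, authorship .1.2.3.
After op 3 (delete): buffer="tuuu" (len 4), cursors c1@2 c2@3 c3@4, authorship .123
After op 4 (insert('i')): buffer="tuiuiui" (len 7), cursors c1@3 c2@5 c3@7, authorship .112233
After op 5 (move_left): buffer="tuiuiui" (len 7), cursors c1@2 c2@4 c3@6, authorship .112233
After op 6 (move_left): buffer="tuiuiui" (len 7), cursors c1@1 c2@3 c3@5, authorship .112233
After op 7 (move_right): buffer="tuiuiui" (len 7), cursors c1@2 c2@4 c3@6, authorship .112233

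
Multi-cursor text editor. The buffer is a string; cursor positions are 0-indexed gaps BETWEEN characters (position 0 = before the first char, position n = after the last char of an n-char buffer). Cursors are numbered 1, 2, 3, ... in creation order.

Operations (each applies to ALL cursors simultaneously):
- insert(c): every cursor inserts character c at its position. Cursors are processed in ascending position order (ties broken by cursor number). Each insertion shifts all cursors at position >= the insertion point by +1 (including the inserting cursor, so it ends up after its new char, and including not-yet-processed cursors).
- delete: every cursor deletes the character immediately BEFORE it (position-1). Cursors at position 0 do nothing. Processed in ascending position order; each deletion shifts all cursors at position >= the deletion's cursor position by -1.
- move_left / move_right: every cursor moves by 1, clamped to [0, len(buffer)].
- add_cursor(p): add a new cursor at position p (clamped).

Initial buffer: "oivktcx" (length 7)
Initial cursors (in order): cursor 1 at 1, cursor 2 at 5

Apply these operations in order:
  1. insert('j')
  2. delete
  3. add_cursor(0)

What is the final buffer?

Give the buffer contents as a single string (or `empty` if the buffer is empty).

After op 1 (insert('j')): buffer="ojivktjcx" (len 9), cursors c1@2 c2@7, authorship .1....2..
After op 2 (delete): buffer="oivktcx" (len 7), cursors c1@1 c2@5, authorship .......
After op 3 (add_cursor(0)): buffer="oivktcx" (len 7), cursors c3@0 c1@1 c2@5, authorship .......

Answer: oivktcx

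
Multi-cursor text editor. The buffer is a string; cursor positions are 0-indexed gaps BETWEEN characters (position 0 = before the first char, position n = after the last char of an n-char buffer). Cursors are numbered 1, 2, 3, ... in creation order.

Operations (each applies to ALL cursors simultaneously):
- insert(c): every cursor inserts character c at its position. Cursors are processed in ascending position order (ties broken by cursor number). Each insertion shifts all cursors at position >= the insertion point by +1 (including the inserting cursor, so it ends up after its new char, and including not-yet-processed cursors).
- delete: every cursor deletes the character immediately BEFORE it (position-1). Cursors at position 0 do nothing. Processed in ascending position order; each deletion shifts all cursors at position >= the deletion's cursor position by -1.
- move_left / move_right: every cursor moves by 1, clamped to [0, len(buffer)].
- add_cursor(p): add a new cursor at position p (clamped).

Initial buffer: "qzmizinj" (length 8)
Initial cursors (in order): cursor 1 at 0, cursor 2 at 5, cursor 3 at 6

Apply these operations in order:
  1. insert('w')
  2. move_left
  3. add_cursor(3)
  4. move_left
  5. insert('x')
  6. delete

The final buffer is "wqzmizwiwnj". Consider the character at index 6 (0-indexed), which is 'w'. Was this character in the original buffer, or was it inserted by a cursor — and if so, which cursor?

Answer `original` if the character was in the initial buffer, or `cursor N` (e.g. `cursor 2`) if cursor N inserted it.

After op 1 (insert('w')): buffer="wqzmizwiwnj" (len 11), cursors c1@1 c2@7 c3@9, authorship 1.....2.3..
After op 2 (move_left): buffer="wqzmizwiwnj" (len 11), cursors c1@0 c2@6 c3@8, authorship 1.....2.3..
After op 3 (add_cursor(3)): buffer="wqzmizwiwnj" (len 11), cursors c1@0 c4@3 c2@6 c3@8, authorship 1.....2.3..
After op 4 (move_left): buffer="wqzmizwiwnj" (len 11), cursors c1@0 c4@2 c2@5 c3@7, authorship 1.....2.3..
After op 5 (insert('x')): buffer="xwqxzmixzwxiwnj" (len 15), cursors c1@1 c4@4 c2@8 c3@11, authorship 11.4...2.23.3..
After op 6 (delete): buffer="wqzmizwiwnj" (len 11), cursors c1@0 c4@2 c2@5 c3@7, authorship 1.....2.3..
Authorship (.=original, N=cursor N): 1 . . . . . 2 . 3 . .
Index 6: author = 2

Answer: cursor 2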